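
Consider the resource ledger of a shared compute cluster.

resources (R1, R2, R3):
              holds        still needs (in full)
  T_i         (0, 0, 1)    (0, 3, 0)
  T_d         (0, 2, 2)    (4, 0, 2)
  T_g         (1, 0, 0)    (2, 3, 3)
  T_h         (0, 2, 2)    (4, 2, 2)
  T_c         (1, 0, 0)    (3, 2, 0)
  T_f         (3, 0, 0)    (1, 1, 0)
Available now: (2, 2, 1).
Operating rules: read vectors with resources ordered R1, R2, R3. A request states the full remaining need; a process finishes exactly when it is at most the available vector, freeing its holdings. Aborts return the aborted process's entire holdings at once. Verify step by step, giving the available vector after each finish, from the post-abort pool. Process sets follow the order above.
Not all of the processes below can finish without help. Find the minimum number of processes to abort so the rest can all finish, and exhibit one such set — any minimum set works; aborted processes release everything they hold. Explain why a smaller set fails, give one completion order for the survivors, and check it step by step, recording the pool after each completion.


The answer: abort T_i.
Key observation: aborting T_i returns (0, 0, 1), and T_h — hopeless before — runs at step 2 with the returned capacity in the pool.
Minimality: the empty abort set fails — the state is deadlocked as it stands.
One survivor order: T_f, T_h, T_d, T_g, T_c. Step-by-step check (post-abort pool first):
  pool = (2, 2, 2)
  run T_f (needs (1, 1, 0), free (2, 2, 2)); after release of (3, 0, 0) the pool is (5, 2, 2)
  run T_h (needs (4, 2, 2), free (5, 2, 2)); after release of (0, 2, 2) the pool is (5, 4, 4)
  run T_d (needs (4, 0, 2), free (5, 4, 4)); after release of (0, 2, 2) the pool is (5, 6, 6)
  run T_g (needs (2, 3, 3), free (5, 6, 6)); after release of (1, 0, 0) the pool is (6, 6, 6)
  run T_c (needs (3, 2, 0), free (6, 6, 6)); after release of (1, 0, 0) the pool is (7, 6, 6)


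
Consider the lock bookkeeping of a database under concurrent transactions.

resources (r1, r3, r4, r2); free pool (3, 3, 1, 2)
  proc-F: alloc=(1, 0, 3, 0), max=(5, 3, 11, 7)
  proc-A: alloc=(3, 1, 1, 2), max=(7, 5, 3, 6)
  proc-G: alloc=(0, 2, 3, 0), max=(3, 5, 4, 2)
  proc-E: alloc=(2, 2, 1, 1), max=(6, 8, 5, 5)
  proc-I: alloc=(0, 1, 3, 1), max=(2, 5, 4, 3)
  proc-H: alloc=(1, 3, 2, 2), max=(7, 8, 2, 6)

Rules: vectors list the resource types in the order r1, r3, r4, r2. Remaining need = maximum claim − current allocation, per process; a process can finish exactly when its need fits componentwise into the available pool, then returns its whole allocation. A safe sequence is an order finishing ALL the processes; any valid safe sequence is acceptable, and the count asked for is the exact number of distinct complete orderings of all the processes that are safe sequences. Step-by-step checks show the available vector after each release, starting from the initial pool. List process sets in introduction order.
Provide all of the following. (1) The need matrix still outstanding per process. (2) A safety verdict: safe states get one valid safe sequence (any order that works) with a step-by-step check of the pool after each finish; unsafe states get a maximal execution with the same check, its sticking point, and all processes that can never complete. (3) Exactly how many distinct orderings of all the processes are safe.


(1) Outstanding need per process (order r1, r3, r4, r2):
  proc-F: (4, 3, 8, 7)
  proc-A: (4, 4, 2, 4)
  proc-G: (3, 3, 1, 2)
  proc-E: (4, 6, 4, 4)
  proc-I: (2, 4, 1, 2)
  proc-H: (6, 5, 0, 4)
(2) The state is UNSAFE.
Key observation: proc-G, proc-I can finish, but then (3, 6, 7, 3) is all there is, and the blocked group's r1 demands exceed it.
Going as far as possible: proc-G, proc-I; after that, nothing fits. Check, step by step:
  pool = (3, 3, 1, 2)
  proc-G needs (3, 3, 1, 2) <= (3, 3, 1, 2) -> finishes; pool += (0, 2, 3, 0) = (3, 5, 4, 2)
  proc-I needs (2, 4, 1, 2) <= (3, 5, 4, 2) -> finishes; pool += (0, 1, 3, 1) = (3, 6, 7, 3)
  blocked: proc-F wants (4, 3, 8, 7), pool (3, 6, 7, 3) — not enough r1, r4 and r2
  blocked: proc-A wants (4, 4, 2, 4), pool (3, 6, 7, 3) — not enough r1 and r2
  blocked: proc-E wants (4, 6, 4, 4), pool (3, 6, 7, 3) — not enough r1 and r2
  blocked: proc-H wants (6, 5, 0, 4), pool (3, 6, 7, 3) — not enough r1 and r2
Processes that can never finish: proc-F, proc-A, proc-E and proc-H.
(3) Exactly 0 of the possible complete orderings are safe sequences.


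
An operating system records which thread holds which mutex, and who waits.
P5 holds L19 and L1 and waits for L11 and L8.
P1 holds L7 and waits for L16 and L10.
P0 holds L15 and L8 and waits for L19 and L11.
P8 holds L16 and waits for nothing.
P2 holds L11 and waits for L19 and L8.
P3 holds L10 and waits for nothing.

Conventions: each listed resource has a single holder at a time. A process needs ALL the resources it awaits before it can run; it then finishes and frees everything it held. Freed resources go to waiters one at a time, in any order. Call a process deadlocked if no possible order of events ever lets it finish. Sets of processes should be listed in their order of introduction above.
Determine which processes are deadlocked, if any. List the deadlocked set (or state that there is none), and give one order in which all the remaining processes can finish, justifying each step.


The deadlocked set is P5, P0 and P2.
Key observation: the knot is the closed ring of waits P5 -> P0 -> P5; P2 is caught in further circular waits.
A valid finishing order for the others: P3, P8, P1.
Step-by-step check:
  P3 waits on nothing -> runs at once and releases L10
  P8 waits on nothing -> runs at once and releases L16
  P1 waits on L16 and L10 — all released -> runs and releases L7


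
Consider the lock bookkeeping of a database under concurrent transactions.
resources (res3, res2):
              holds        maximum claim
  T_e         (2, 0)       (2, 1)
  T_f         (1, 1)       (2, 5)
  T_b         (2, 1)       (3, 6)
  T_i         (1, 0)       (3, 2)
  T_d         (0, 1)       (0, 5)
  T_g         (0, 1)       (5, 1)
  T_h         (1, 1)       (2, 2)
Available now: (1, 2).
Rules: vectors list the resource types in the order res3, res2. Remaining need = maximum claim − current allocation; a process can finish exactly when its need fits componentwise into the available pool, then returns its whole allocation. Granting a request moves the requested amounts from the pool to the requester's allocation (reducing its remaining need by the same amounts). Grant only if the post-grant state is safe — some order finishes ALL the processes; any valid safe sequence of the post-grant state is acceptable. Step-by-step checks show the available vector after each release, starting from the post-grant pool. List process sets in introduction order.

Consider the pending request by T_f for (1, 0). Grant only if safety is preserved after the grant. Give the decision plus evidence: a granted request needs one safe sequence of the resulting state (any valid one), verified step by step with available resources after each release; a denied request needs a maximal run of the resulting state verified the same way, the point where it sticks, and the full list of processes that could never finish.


DENY: after the grant no complete ordering would exist.
Key observation: after T_e, T_i, T_h the pool peaks at (4, 3), and each blocked process is short somewhere: T_f on res2; T_b on res2; T_d on res2; T_g on res3.
Pretend the grant happened; the run T_e, T_i, T_h goes as far as possible. Walking it through:
  pool = (0, 2)
  T_e: need (0, 1) fits (0, 2); releases (2, 0), pool now (2, 2)
  T_i: need (2, 2) fits (2, 2); releases (1, 0), pool now (3, 2)
  T_h: need (1, 1) fits (3, 2); releases (1, 1), pool now (4, 3)
  T_f cannot run: need (0, 4) vs free (4, 3) (insufficient res2)
  T_b cannot run: need (1, 5) vs free (4, 3) (insufficient res2)
  T_d cannot run: need (0, 4) vs free (4, 3) (insufficient res2)
  T_g cannot run: need (5, 0) vs free (4, 3) (insufficient res3)
Post-grant, the permanently blocked set is T_f, T_b, T_d and T_g.


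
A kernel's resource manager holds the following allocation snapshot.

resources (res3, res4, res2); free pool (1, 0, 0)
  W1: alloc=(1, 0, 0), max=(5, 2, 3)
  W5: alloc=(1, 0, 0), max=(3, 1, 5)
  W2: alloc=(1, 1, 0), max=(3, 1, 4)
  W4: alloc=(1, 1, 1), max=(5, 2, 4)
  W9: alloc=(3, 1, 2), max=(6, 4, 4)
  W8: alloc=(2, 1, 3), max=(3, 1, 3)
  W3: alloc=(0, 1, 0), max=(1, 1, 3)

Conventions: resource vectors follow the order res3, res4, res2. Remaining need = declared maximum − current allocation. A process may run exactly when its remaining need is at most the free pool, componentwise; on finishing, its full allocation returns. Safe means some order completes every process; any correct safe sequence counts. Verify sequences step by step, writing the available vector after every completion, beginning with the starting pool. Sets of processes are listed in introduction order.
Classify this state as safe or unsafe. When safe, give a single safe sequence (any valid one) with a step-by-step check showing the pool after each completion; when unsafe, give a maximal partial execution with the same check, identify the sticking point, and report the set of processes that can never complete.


The state is UNSAFE.
Key observation: after W8, W3 the pool peaks at (3, 2, 3), and each blocked process is short somewhere: W1 on res3; W5 on res2; W2 on res2; W4 on res3; W9 on res4.
The run W8, W3 cannot be extended any further. Step-by-step check:
  pool = (1, 0, 0)
  run W8 (needs (1, 0, 0), free (1, 0, 0)); after release of (2, 1, 3) the pool is (3, 1, 3)
  run W3 (needs (1, 0, 3), free (3, 1, 3)); after release of (0, 1, 0) the pool is (3, 2, 3)
  W1 still needs (4, 2, 3) but only (3, 2, 3) is free — short on res3
  W5 still needs (2, 1, 5) but only (3, 2, 3) is free — short on res2
  W2 still needs (2, 0, 4) but only (3, 2, 3) is free — short on res2
  W4 still needs (4, 1, 3) but only (3, 2, 3) is free — short on res3
  W9 still needs (3, 3, 2) but only (3, 2, 3) is free — short on res4
Permanently blocked: W1, W5, W2, W4 and W9.


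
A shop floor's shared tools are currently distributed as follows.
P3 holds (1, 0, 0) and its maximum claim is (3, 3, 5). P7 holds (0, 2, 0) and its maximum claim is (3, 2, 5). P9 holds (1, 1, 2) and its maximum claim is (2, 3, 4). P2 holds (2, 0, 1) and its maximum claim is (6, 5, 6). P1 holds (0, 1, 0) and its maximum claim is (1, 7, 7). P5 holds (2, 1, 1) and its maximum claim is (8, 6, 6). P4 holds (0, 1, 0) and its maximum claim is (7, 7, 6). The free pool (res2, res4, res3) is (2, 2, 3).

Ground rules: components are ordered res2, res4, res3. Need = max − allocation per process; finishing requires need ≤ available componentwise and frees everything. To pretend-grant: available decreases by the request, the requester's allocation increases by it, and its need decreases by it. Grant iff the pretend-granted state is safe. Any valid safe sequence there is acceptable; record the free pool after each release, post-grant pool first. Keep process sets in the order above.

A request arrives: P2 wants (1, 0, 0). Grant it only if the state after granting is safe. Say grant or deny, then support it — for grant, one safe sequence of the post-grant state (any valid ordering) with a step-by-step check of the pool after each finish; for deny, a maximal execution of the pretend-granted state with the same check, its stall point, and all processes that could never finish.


GRANT. The post-grant state is safe; one safe sequence: P9, P3, P7, P2, P5, P4, P1.
Key observation: post-grant, (1, 2, 3) remains, and an order beginning with P9 completes everyone.
Check on the post-grant state, step by step:
  pool = (1, 2, 3)
  P9 needs (1, 2, 2) <= (1, 2, 3) -> finishes; pool += (1, 1, 2) = (2, 3, 5)
  P3 needs (2, 3, 5) <= (2, 3, 5) -> finishes; pool += (1, 0, 0) = (3, 3, 5)
  P7 needs (3, 0, 5) <= (3, 3, 5) -> finishes; pool += (0, 2, 0) = (3, 5, 5)
  P2 needs (3, 5, 5) <= (3, 5, 5) -> finishes; pool += (3, 0, 1) = (6, 5, 6)
  P5 needs (6, 5, 5) <= (6, 5, 6) -> finishes; pool += (2, 1, 1) = (8, 6, 7)
  P4 needs (7, 6, 6) <= (8, 6, 7) -> finishes; pool += (0, 1, 0) = (8, 7, 7)
  P1 needs (1, 6, 7) <= (8, 7, 7) -> finishes; pool += (0, 1, 0) = (8, 8, 7)


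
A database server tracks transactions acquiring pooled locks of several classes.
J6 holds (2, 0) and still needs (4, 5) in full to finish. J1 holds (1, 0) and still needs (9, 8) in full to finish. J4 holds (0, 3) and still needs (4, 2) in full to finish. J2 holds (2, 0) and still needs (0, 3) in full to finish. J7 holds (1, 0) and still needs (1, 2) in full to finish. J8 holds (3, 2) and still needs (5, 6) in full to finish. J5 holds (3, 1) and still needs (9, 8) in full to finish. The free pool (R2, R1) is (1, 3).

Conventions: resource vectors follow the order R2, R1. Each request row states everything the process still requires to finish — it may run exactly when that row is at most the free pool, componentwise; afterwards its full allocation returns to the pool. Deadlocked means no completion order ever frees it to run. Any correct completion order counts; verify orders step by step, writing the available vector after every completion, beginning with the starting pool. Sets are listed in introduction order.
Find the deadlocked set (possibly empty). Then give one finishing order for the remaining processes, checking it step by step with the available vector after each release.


The deadlocked set is empty.
Key observation: no deadlock: J2 fits now, and the freed resources carry the rest through.
The rest can finish in the order J2, J7, J4, J6, J8, J5, J1. Check, step by step:
  pool = (1, 3)
  run J2 (needs (0, 3), free (1, 3)); after release of (2, 0) the pool is (3, 3)
  run J7 (needs (1, 2), free (3, 3)); after release of (1, 0) the pool is (4, 3)
  run J4 (needs (4, 2), free (4, 3)); after release of (0, 3) the pool is (4, 6)
  run J6 (needs (4, 5), free (4, 6)); after release of (2, 0) the pool is (6, 6)
  run J8 (needs (5, 6), free (6, 6)); after release of (3, 2) the pool is (9, 8)
  run J5 (needs (9, 8), free (9, 8)); after release of (3, 1) the pool is (12, 9)
  run J1 (needs (9, 8), free (12, 9)); after release of (1, 0) the pool is (13, 9)


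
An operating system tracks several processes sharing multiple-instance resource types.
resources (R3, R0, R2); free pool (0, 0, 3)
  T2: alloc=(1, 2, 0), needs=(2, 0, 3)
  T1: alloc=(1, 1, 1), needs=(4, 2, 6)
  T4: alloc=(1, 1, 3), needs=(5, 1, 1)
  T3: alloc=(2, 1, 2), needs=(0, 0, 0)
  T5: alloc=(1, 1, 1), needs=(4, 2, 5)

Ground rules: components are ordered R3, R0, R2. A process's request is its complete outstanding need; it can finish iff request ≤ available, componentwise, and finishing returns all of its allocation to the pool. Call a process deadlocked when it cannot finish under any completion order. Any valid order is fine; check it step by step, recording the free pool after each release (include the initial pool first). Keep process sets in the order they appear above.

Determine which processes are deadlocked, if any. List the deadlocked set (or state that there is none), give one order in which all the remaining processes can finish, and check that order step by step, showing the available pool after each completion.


Deadlocked: T1, T4 and T5.
Key observation: once T3, T2 finish, the pool peaks at (3, 3, 5) — and every remaining process still needs more R3 than that.
A valid finishing order for the others: T3, T2. Step-by-step check:
  pool = (0, 0, 3)
  run T3 (needs (0, 0, 0), free (0, 0, 3)); after release of (2, 1, 2) the pool is (2, 1, 5)
  run T2 (needs (2, 0, 3), free (2, 1, 5)); after release of (1, 2, 0) the pool is (3, 3, 5)
The stuck group stays short no matter what:
  blocked: T1 wants (4, 2, 6), pool (3, 3, 5) — not enough R3 and R2
  blocked: T4 wants (5, 1, 1), pool (3, 3, 5) — not enough R3
  blocked: T5 wants (4, 2, 5), pool (3, 3, 5) — not enough R3


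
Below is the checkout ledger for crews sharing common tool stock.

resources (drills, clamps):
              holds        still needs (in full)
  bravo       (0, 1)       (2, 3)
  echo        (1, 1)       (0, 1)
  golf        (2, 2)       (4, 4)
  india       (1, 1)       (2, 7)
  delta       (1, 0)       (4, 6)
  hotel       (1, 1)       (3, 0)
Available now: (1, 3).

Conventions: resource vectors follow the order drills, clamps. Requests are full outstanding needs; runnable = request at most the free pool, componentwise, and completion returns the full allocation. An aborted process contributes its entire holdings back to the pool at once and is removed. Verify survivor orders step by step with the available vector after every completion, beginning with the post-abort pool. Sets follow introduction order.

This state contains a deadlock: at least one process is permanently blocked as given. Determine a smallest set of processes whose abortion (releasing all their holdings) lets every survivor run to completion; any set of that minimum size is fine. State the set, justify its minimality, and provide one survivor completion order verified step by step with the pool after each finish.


Abort golf.
Key observation: hotel had no path to completion before; after the abort of golf ((2, 2) returned), step 1 is where it fits.
No smaller set exists: with zero aborts the deadlock remains.
The survivors complete as hotel, bravo, delta, echo, india. Check, step by step (starting from the post-abort pool):
  pool = (3, 5)
  run hotel (needs (3, 0), free (3, 5)); after release of (1, 1) the pool is (4, 6)
  run bravo (needs (2, 3), free (4, 6)); after release of (0, 1) the pool is (4, 7)
  run delta (needs (4, 6), free (4, 7)); after release of (1, 0) the pool is (5, 7)
  run echo (needs (0, 1), free (5, 7)); after release of (1, 1) the pool is (6, 8)
  run india (needs (2, 7), free (6, 8)); after release of (1, 1) the pool is (7, 9)


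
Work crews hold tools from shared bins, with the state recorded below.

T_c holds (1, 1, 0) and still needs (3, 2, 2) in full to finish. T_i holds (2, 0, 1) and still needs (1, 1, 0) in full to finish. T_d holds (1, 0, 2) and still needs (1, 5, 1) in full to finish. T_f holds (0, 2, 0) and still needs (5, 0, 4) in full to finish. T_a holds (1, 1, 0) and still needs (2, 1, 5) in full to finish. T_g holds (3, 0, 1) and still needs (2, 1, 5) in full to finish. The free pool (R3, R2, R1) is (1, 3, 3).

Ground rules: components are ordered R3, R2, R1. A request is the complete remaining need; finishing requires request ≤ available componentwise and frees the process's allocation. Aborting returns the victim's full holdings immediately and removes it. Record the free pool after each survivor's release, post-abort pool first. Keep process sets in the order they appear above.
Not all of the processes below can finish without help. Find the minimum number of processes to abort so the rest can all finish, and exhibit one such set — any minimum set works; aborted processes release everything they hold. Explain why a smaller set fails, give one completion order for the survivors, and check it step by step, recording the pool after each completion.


Minimum abort set: T_g.
Key observation: no ordering could ever have run T_f before the abort of T_g; with (3, 0, 1) back in the pool it fits at step 2.
Minimality: the empty abort set fails — the state is deadlocked as it stands.
One survivor order: T_i, T_f, T_a, T_c, T_d. Verifying each step (post-abort pool first):
  pool = (4, 3, 4)
  T_i: need (1, 1, 0) fits (4, 3, 4); releases (2, 0, 1), pool now (6, 3, 5)
  T_f: need (5, 0, 4) fits (6, 3, 5); releases (0, 2, 0), pool now (6, 5, 5)
  T_a: need (2, 1, 5) fits (6, 5, 5); releases (1, 1, 0), pool now (7, 6, 5)
  T_c: need (3, 2, 2) fits (7, 6, 5); releases (1, 1, 0), pool now (8, 7, 5)
  T_d: need (1, 5, 1) fits (8, 7, 5); releases (1, 0, 2), pool now (9, 7, 7)


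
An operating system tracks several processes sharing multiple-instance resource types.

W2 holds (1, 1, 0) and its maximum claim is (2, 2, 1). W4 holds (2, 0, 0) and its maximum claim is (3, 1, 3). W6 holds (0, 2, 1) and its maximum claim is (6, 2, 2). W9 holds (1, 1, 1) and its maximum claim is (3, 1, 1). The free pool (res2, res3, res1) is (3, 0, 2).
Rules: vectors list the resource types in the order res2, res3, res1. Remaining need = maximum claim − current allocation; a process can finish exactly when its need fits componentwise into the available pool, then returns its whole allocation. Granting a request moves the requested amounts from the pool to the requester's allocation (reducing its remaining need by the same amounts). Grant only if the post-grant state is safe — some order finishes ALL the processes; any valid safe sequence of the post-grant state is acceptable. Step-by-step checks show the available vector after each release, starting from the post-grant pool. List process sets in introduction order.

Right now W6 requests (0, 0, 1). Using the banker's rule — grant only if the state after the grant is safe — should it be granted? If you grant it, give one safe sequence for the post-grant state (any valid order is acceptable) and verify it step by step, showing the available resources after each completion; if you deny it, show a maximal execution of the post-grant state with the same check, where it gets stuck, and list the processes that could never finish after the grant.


DENY: after the grant no complete ordering would exist.
Key observation: after W9, W2 the pool peaks at (5, 2, 2), and each blocked process is short somewhere: W4 on res1; W6 on res2.
After a pretend grant, a maximal execution: W9, W2 — then nothing else fits. Verifying each step:
  pool = (3, 0, 1)
  W9 needs (2, 0, 0) <= (3, 0, 1) -> finishes; pool += (1, 1, 1) = (4, 1, 2)
  W2 needs (1, 1, 1) <= (4, 1, 2) -> finishes; pool += (1, 1, 0) = (5, 2, 2)
  blocked: W4 wants (1, 1, 3), pool (5, 2, 2) — not enough res1
  blocked: W6 wants (6, 0, 0), pool (5, 2, 2) — not enough res2
Had the request been granted, W4 and W6 could never finish.


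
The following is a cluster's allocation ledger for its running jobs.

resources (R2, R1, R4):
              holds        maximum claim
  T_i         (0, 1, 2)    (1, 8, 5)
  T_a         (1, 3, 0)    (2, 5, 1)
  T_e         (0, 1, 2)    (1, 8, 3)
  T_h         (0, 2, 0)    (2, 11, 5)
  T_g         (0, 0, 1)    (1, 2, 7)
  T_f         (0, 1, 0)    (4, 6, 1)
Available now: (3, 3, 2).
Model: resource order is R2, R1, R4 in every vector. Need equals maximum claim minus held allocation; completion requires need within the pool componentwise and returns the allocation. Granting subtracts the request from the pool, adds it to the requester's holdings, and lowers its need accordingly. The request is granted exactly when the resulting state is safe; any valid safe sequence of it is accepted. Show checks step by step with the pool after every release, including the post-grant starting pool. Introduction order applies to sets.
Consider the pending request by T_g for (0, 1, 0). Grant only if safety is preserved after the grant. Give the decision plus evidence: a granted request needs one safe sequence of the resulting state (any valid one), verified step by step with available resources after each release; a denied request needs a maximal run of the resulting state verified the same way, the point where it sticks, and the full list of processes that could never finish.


DENY. Granting would leave the state unsafe.
Key observation: after T_a, T_f the pool peaks at (4, 6, 2), and each blocked process is short somewhere: T_i on R1, R4; T_e on R1; T_h on R1, R4; T_g on R4.
Pretend the grant happened; the run T_a, T_f goes as far as possible. Step-by-step check:
  pool = (3, 2, 2)
  T_a needs (1, 2, 1) <= (3, 2, 2) -> finishes; pool += (1, 3, 0) = (4, 5, 2)
  T_f needs (4, 5, 1) <= (4, 5, 2) -> finishes; pool += (0, 1, 0) = (4, 6, 2)
  T_i still needs (1, 7, 3) but only (4, 6, 2) is free — short on R1 and R4
  T_e still needs (1, 7, 1) but only (4, 6, 2) is free — short on R1
  T_h still needs (2, 9, 5) but only (4, 6, 2) is free — short on R1 and R4
  T_g still needs (1, 1, 6) but only (4, 6, 2) is free — short on R4
Had the request been granted, T_i, T_e, T_h and T_g could never finish.


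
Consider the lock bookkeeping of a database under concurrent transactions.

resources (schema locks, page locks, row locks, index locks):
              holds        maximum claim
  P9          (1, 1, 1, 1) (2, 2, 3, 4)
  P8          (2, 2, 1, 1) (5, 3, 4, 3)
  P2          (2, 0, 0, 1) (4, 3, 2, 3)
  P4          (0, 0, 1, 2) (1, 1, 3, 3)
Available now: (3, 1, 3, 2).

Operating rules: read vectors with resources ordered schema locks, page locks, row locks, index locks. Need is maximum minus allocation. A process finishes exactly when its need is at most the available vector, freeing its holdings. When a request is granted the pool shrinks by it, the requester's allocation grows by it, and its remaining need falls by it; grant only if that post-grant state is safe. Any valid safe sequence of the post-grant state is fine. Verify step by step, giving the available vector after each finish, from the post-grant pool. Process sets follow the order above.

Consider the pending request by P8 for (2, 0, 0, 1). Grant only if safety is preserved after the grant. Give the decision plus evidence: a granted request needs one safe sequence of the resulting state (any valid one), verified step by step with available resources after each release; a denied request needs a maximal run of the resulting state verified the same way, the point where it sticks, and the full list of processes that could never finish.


GRANT — the state after the grant stays safe, e.g. via P8, P9, P2, P4.
Key observation: with (1, 1, 3, 1) left after the transfer, P8 can run at once — the state stays safe.
Step-by-step check of the post-grant state:
  pool = (1, 1, 3, 1)
  run P8 (needs (1, 1, 3, 1), free (1, 1, 3, 1)); after release of (4, 2, 1, 2) the pool is (5, 3, 4, 3)
  run P9 (needs (1, 1, 2, 3), free (5, 3, 4, 3)); after release of (1, 1, 1, 1) the pool is (6, 4, 5, 4)
  run P2 (needs (2, 3, 2, 2), free (6, 4, 5, 4)); after release of (2, 0, 0, 1) the pool is (8, 4, 5, 5)
  run P4 (needs (1, 1, 2, 1), free (8, 4, 5, 5)); after release of (0, 0, 1, 2) the pool is (8, 4, 6, 7)


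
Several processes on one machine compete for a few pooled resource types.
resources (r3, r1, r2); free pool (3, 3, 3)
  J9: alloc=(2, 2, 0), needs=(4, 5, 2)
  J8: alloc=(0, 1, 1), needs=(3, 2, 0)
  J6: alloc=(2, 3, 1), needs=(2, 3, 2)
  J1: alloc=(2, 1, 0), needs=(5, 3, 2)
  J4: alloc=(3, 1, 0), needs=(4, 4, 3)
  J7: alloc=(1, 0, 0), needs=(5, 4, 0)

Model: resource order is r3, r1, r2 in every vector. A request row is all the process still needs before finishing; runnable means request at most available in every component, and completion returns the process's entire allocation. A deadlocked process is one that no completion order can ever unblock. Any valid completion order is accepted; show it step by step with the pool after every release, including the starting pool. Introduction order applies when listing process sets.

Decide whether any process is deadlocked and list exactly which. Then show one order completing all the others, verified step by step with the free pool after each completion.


Nothing here is deadlocked.
Key observation: the pool covers J6 at once, and every later process fits after earlier releases.
A valid finishing order for the others: J6, J8, J7, J4, J9, J1. Verifying each step:
  pool = (3, 3, 3)
  run J6 (needs (2, 3, 2), free (3, 3, 3)); after release of (2, 3, 1) the pool is (5, 6, 4)
  run J8 (needs (3, 2, 0), free (5, 6, 4)); after release of (0, 1, 1) the pool is (5, 7, 5)
  run J7 (needs (5, 4, 0), free (5, 7, 5)); after release of (1, 0, 0) the pool is (6, 7, 5)
  run J4 (needs (4, 4, 3), free (6, 7, 5)); after release of (3, 1, 0) the pool is (9, 8, 5)
  run J9 (needs (4, 5, 2), free (9, 8, 5)); after release of (2, 2, 0) the pool is (11, 10, 5)
  run J1 (needs (5, 3, 2), free (11, 10, 5)); after release of (2, 1, 0) the pool is (13, 11, 5)


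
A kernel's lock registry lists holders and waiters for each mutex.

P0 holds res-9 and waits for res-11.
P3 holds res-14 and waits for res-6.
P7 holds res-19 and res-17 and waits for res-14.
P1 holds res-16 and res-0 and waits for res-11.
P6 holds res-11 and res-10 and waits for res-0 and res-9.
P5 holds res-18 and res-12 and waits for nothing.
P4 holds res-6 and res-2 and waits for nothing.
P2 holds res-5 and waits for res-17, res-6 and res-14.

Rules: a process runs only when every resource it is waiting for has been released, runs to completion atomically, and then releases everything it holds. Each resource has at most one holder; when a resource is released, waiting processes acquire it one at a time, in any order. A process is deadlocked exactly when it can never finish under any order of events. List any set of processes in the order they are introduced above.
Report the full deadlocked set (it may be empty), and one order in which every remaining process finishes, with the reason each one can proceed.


Deadlocked set: P0, P1 and P6.
Key observation: the wait chain closes on itself along P0 -> P6 -> P0; P1 is caught in further circular waits.
The rest can finish in the order P5, P4, P3, P7, P2.
Step-by-step check:
  P5 waits on nothing -> runs at once and releases res-18 and res-12
  P4 waits on nothing -> runs at once and releases res-6 and res-2
  P3 waits on res-6 — all released -> runs and releases res-14
  P7 waits on res-14 — all released -> runs and releases res-19 and res-17
  P2 waits on res-17, res-6 and res-14 — all released -> runs and releases res-5


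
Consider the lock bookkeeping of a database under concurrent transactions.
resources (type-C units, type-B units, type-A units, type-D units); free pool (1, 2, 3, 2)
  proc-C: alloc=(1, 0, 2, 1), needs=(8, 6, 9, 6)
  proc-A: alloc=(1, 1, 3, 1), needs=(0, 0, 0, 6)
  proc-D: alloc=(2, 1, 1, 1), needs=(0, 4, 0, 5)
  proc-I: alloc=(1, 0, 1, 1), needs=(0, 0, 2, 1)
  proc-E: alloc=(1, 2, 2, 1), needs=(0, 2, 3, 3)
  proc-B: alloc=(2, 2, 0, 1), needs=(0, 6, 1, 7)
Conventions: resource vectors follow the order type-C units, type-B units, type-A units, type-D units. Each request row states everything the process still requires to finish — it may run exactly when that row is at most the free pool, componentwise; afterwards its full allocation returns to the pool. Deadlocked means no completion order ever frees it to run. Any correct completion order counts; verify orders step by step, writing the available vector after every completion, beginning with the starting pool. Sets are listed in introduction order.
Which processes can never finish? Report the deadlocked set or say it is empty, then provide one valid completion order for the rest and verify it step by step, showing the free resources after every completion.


Deadlocked set: proc-C, proc-A, proc-D and proc-B.
Key observation: even finishing proc-I, proc-E leaves just (3, 4, 6, 4) free — too little type-D units for any of the remaining processes.
The rest can finish in the order proc-I, proc-E. Walking it through:
  pool = (1, 2, 3, 2)
  proc-I needs (0, 0, 2, 1) <= (1, 2, 3, 2) -> finishes; pool += (1, 0, 1, 1) = (2, 2, 4, 3)
  proc-E needs (0, 2, 3, 3) <= (2, 2, 4, 3) -> finishes; pool += (1, 2, 2, 1) = (3, 4, 6, 4)
The stuck group stays short no matter what:
  blocked: proc-C wants (8, 6, 9, 6), pool (3, 4, 6, 4) — not enough type-C units, type-B units, type-A units and type-D units
  blocked: proc-A wants (0, 0, 0, 6), pool (3, 4, 6, 4) — not enough type-D units
  blocked: proc-D wants (0, 4, 0, 5), pool (3, 4, 6, 4) — not enough type-D units
  blocked: proc-B wants (0, 6, 1, 7), pool (3, 4, 6, 4) — not enough type-B units and type-D units


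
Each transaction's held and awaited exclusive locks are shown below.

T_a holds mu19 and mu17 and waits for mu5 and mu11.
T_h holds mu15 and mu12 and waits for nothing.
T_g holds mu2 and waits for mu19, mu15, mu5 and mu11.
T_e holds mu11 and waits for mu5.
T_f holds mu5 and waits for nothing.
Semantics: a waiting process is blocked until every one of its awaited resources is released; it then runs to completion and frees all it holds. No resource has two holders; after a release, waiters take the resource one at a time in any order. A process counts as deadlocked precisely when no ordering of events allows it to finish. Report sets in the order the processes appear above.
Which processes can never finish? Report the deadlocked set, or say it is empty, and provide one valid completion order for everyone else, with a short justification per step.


Nothing here is deadlocked.
Key observation: although several processes wait, no cycle exists — each chain bottoms out at a free runner.
One completion order for the rest: T_f, T_h, T_e, T_a, T_g.
Verifying each step:
  T_f: no waits; runs immediately, freeing mu5
  T_h: no waits; runs immediately, freeing mu15 and mu12
  T_e: everything it awaited (mu5) is free; runs, freeing mu11
  T_a: everything it awaited (mu5 and mu11) is free; runs, freeing mu19 and mu17
  T_g: everything it awaited (mu19, mu15, mu5 and mu11) is free; runs, freeing mu2


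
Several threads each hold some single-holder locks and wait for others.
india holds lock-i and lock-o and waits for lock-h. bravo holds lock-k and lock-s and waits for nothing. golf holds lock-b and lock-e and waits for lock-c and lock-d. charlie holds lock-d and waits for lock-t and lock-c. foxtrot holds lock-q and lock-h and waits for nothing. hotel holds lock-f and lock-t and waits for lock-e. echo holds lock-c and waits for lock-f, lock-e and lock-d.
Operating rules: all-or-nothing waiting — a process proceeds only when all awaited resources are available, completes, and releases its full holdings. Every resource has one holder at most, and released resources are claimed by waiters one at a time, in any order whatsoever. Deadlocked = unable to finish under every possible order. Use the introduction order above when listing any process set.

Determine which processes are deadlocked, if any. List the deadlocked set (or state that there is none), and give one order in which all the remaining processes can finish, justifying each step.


The deadlocked set is golf, charlie, hotel and echo.
Key observation: the cycle golf -> charlie -> hotel -> golf can never break — each member waits on the next; echo is caught in further circular waits.
One completion order for the rest: foxtrot, bravo, india.
Step-by-step check:
  foxtrot: no waits; runs immediately, freeing lock-q and lock-h
  bravo: no waits; runs immediately, freeing lock-k and lock-s
  india waits on lock-h — all released -> runs and releases lock-i and lock-o


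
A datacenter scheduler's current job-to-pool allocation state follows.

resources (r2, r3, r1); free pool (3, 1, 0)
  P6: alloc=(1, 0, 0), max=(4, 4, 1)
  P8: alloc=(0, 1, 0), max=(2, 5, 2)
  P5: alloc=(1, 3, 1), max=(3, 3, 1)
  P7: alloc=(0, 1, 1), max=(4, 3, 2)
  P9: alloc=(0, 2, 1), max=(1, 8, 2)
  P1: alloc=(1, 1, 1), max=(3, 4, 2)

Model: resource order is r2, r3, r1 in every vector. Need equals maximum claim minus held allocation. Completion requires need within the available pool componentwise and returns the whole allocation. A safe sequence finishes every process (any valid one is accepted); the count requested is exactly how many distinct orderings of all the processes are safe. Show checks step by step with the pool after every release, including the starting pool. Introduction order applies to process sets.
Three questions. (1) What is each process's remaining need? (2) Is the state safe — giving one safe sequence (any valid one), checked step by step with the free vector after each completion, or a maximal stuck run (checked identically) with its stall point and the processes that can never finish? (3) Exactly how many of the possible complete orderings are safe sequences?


(1) Outstanding need per process (order r2, r3, r1):
  P6: (3, 4, 1)
  P8: (2, 4, 2)
  P5: (2, 0, 0)
  P7: (4, 2, 1)
  P9: (1, 6, 1)
  P1: (2, 3, 1)
(2) SAFE, for example via the order P5, P7, P6, P1, P9, P8.
Key observation: P7 marks the first exact bind of the order: its need (4, 2, 1) fits the free (4, 4, 1) with zero slack on a requested resource.
Step-by-step check:
  pool = (3, 1, 0)
  P5 needs (2, 0, 0) <= (3, 1, 0) -> finishes; pool += (1, 3, 1) = (4, 4, 1)
  P7 needs (4, 2, 1) <= (4, 4, 1) -> finishes; pool += (0, 1, 1) = (4, 5, 2)
  P6 needs (3, 4, 1) <= (4, 5, 2) -> finishes; pool += (1, 0, 0) = (5, 5, 2)
  P1 needs (2, 3, 1) <= (5, 5, 2) -> finishes; pool += (1, 1, 1) = (6, 6, 3)
  P9 needs (1, 6, 1) <= (6, 6, 3) -> finishes; pool += (0, 2, 1) = (6, 8, 4)
  P8 needs (2, 4, 2) <= (6, 8, 4) -> finishes; pool += (0, 1, 0) = (6, 9, 4)
(3) Exactly 40 of the possible complete orderings are safe sequences.


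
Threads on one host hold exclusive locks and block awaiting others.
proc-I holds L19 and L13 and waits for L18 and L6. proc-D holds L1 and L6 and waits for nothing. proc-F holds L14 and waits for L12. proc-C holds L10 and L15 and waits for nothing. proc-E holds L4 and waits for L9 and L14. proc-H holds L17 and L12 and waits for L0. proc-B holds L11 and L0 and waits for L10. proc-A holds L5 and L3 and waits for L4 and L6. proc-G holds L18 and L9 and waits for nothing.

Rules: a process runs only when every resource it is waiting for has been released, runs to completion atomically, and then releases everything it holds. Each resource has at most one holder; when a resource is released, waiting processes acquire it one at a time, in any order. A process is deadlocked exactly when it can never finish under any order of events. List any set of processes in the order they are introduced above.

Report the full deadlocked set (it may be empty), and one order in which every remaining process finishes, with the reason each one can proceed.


The deadlocked set is empty.
Key observation: the wait graph is acyclic; completion cascades from the unblocked processes through everyone else.
One completion order for the rest: proc-C, proc-B, proc-D, proc-G, proc-H, proc-I, proc-F, proc-E, proc-A.
Check, step by step:
  run proc-C (it waits on nothing); releases L10 and L15
  run proc-B (all its waits — L10 — are resolved); releases L11 and L0
  run proc-D (it waits on nothing); releases L1 and L6
  run proc-G (it waits on nothing); releases L18 and L9
  run proc-H (all its waits — L0 — are resolved); releases L17 and L12
  run proc-I (all its waits — L18 and L6 — are resolved); releases L19 and L13
  run proc-F (all its waits — L12 — are resolved); releases L14
  run proc-E (all its waits — L9 and L14 — are resolved); releases L4
  run proc-A (all its waits — L4 and L6 — are resolved); releases L5 and L3


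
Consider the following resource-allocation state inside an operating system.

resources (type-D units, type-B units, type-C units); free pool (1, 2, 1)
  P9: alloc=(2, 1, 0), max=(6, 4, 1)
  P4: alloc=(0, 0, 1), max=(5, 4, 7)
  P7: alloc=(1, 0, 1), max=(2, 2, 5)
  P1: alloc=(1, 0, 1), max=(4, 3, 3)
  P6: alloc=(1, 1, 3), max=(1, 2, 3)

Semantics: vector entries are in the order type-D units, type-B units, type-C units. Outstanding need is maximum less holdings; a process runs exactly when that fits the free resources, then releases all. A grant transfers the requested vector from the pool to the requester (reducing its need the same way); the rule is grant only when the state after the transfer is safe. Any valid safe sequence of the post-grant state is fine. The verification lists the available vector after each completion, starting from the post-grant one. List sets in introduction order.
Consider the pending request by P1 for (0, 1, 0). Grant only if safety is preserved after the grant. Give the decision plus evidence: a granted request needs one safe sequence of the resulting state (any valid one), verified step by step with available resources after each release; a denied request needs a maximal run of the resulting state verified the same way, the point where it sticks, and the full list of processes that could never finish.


GRANT — the state after the grant stays safe, e.g. via P6, P7, P1, P9, P4.
Key observation: with (1, 1, 1) left after the transfer, P6 can run at once — the state stays safe.
Verifying the post-grant state step by step:
  pool = (1, 1, 1)
  run P6 (needs (0, 1, 0), free (1, 1, 1)); after release of (1, 1, 3) the pool is (2, 2, 4)
  run P7 (needs (1, 2, 4), free (2, 2, 4)); after release of (1, 0, 1) the pool is (3, 2, 5)
  run P1 (needs (3, 2, 2), free (3, 2, 5)); after release of (1, 1, 1) the pool is (4, 3, 6)
  run P9 (needs (4, 3, 1), free (4, 3, 6)); after release of (2, 1, 0) the pool is (6, 4, 6)
  run P4 (needs (5, 4, 6), free (6, 4, 6)); after release of (0, 0, 1) the pool is (6, 4, 7)
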